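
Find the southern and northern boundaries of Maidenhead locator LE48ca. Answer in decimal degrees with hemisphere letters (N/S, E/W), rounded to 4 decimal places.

42.0000° S, 41.9583° S

Field L=11, E=4: +11·20° lon, +4·10° lat → SW at lon 40°, lat -50°.
Square 4, 8: +4·2° lon, +8·1° lat → SW at lon 48°, lat -42°.
Subsquare c=2, a=0: +2·0.0833333° lon, +0·0.0416667° lat → SW at lon 48.1667°, lat -42°.
Cell spans 0.0833333° lon × 0.0416667° lat.
south 42.0000° S, north 41.9583° S.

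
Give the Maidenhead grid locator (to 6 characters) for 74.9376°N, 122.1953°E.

Shift to the Maidenhead origin (180°W, 90°S): lon 302.1953, lat 164.9376.
Field: lon ⌊302.1953/20⌋ = 15 → P; lat ⌊164.9376/10⌋ = 16 → Q.
Square: lon ⌊2.1953/2⌋ = 1; lat ⌊4.9376/1⌋ = 4.
Subsquare: lon ⌊0.1953/0.0833333⌋ = 2 → c; lat ⌊0.9376/0.0416667⌋ = 22 → w.

PQ14cw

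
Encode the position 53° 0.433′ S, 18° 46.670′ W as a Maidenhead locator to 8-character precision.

ID06ox68

Shift to the Maidenhead origin (180°W, 90°S): lon 161.22217, lat 36.99278.
Field: lon ⌊161.22217/20⌋ = 8 → I; lat ⌊36.99278/10⌋ = 3 → D.
Square: lon ⌊1.22217/2⌋ = 0; lat ⌊6.99278/1⌋ = 6.
Subsquare: lon ⌊1.22217/0.0833333⌋ = 14 → o; lat ⌊0.99278/0.0416667⌋ = 23 → x.
Extended square: lon ⌊0.05550/0.00833333⌋ = 6; lat ⌊0.03445/0.00416667⌋ = 8.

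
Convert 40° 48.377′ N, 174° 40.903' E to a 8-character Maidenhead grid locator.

RN70it13

Add 180° to longitude and 90° to latitude: 354.68172, 130.80628.
Field: lon ⌊354.68172/20⌋ = 17 → R; lat ⌊130.80628/10⌋ = 13 → N.
Square: lon ⌊14.68172/2⌋ = 7; lat ⌊0.80628/1⌋ = 0.
Subsquare: lon ⌊0.68172/0.0833333⌋ = 8 → i; lat ⌊0.80628/0.0416667⌋ = 19 → t.
Extended square: lon ⌊0.01505/0.00833333⌋ = 1; lat ⌊0.01462/0.00416667⌋ = 3.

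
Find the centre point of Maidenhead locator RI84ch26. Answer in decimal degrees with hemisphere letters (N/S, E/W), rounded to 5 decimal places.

5.68125° S, 176.18750° E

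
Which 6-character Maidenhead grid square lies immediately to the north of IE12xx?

IE13xa

Latitude subsquare x = 23; +1 → 24, wraps to 0 = a, carry into square.
Latitude square 2; +1 → 3.
The longitude characters are unchanged.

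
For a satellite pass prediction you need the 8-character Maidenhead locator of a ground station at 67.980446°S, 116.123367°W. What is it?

DC12wa54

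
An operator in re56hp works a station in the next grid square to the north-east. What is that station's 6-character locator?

RE56iq

Longitude subsquare h = 7; +1 → 8 = i.
Latitude subsquare p = 15; +1 → 16 = q.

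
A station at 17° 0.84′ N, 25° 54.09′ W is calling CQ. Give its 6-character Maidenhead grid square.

Shift to the Maidenhead origin (180°W, 90°S): lon 154.0985, lat 107.0140.
Field: 154.0985/20 → 7 → H, 107.0140/10 → 10 → K; chars HK.
Square: 14.0985/2 → 7, 7.0140/1 → 7; chars 77.
Subsquare: 0.0985/0.0833333 → 1 → b, 0.0140/0.0416667 → 0 → a; chars ba.

HK77ba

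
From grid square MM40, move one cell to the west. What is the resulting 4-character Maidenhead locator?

MM30

Longitude square 4; −1 → 3.
The latitude characters are unchanged.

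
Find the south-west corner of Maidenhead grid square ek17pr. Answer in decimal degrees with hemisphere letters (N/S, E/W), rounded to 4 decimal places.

17.7083° N, 96.7500° W

Field E=4, K=10: +4·20° lon, +10·10° lat → SW at lon -100°, lat 10°.
Square 1, 7: +1·2° lon, +7·1° lat → SW at lon -98°, lat 17°.
Subsquare p=15, r=17: +15·0.0833333° lon, +17·0.0416667° lat → SW at lon -96.75°, lat 17.7083°.
latitude 17.7083° N, longitude 96.7500° W.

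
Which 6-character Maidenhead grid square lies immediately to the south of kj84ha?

KJ83hx

Latitude subsquare a = 0; −1 → -1, wraps to 23 = x, carry into square.
Latitude square 4; −1 → 3.
The longitude characters are unchanged.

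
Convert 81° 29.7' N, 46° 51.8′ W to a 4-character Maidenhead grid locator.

Shift to the Maidenhead origin (180°W, 90°S): lon 133.14, lat 171.50.
Field: lon ⌊133.14/20⌋ = 6 → G; lat ⌊171.50/10⌋ = 17 → R.
Square: lon ⌊13.14/2⌋ = 6; lat ⌊1.50/1⌋ = 1.

GR61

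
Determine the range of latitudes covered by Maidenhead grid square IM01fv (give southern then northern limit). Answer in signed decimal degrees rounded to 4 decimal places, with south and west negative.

Field I=8, M=12: +8·20° lon, +12·10° lat → SW at lon -20°, lat 30°.
Square 0, 1: +0·2° lon, +1·1° lat → SW at lon -20°, lat 31°.
Subsquare f=5, v=21: +5·0.0833333° lon, +21·0.0416667° lat → SW at lon -19.5833°, lat 31.875°.
Cell spans 0.0833333° lon × 0.0416667° lat.
south 31.8750, north 31.9167.

31.8750, 31.9167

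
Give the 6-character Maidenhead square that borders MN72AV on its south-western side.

MN62xu

Longitude subsquare a = 0; −1 → -1, wraps to 23 = x, carry into square.
Longitude square 7; −1 → 6.
Latitude subsquare v = 21; −1 → 20 = u.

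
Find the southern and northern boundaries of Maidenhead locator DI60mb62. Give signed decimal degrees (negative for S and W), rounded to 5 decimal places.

Field D=3, I=8: +3·20° lon, +8·10° lat → SW at lon -120°, lat -10°.
Square 6, 0: +6·2° lon, +0·1° lat → SW at lon -108°, lat -10°.
Subsquare m=12, b=1: +12·0.0833333° lon, +1·0.0416667° lat → SW at lon -107°, lat -9.95833°.
Extended square 6, 2: +6·0.00833333° lon, +2·0.00416667° lat → SW at lon -106.95°, lat -9.95°.
Cell spans 0.00833333° lon × 0.00416667° lat.
south -9.95000, north -9.94583.

-9.95000, -9.94583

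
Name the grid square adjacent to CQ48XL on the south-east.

CQ58ak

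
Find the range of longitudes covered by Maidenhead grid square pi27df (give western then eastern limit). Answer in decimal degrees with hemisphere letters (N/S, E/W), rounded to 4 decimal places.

Field P=15, I=8: +15·20° lon, +8·10° lat → SW at lon 120°, lat -10°.
Square 2, 7: +2·2° lon, +7·1° lat → SW at lon 124°, lat -3°.
Subsquare d=3, f=5: +3·0.0833333° lon, +5·0.0416667° lat → SW at lon 124.25°, lat -2.79167°.
Cell spans 0.0833333° lon × 0.0416667° lat.
west 124.2500° E, east 124.3333° E.

124.2500° E, 124.3333° E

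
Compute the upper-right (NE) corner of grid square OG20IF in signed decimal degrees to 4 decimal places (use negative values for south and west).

-29.7500, 104.7500

Field O=14, G=6: +14·20° lon, +6·10° lat → SW at lon 100°, lat -30°.
Square 2, 0: +2·2° lon, +0·1° lat → SW at lon 104°, lat -30°.
Subsquare i=8, f=5: +8·0.0833333° lon, +5·0.0416667° lat → SW at lon 104.667°, lat -29.7917°.
Cell spans 0.0833333° lon × 0.0416667° lat. NE corner is SW corner plus one full cell.
latitude -29.7500, longitude 104.7500.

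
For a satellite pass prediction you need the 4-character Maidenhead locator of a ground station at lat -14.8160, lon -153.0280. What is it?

Offset from 180°W / 90°S: lon 26.97°, lat 75.18°.
Field: 26.97/20 → 1 → B, 75.18/10 → 7 → H; chars BH.
Square: 6.97/2 → 3, 5.18/1 → 5; chars 35.

BH35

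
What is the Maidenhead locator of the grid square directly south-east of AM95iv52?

Longitude extended square 5; +1 → 6.
Latitude extended square 2; −1 → 1.

AM95iv61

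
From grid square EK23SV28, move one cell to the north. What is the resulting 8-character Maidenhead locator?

Latitude extended square 8; +1 → 9.
The longitude characters are unchanged.

EK23sv29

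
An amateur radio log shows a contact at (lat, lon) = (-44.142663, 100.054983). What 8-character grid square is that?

Shift to the Maidenhead origin (180°W, 90°S): lon 280.05498, lat 45.85734.
Field: 280.05498/20 → 14 → O, 45.85734/10 → 4 → E; chars OE.
Square: 0.05498/2 → 0, 5.85734/1 → 5; chars 05.
Subsquare: 0.05498/0.0833333 → 0 → a, 0.85734/0.0416667 → 20 → u; chars au.
Extended square: 0.05498/0.00833333 → 6, 0.02400/0.00416667 → 5; chars 65.

OE05au65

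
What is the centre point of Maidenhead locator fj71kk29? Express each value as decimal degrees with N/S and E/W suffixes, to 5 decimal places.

Field F=5, J=9: +5·20° lon, +9·10° lat → SW at lon -80°, lat 0°.
Square 7, 1: +7·2° lon, +1·1° lat → SW at lon -66°, lat 1°.
Subsquare k=10, k=10: +10·0.0833333° lon, +10·0.0416667° lat → SW at lon -65.1667°, lat 1.41667°.
Extended square 2, 9: +2·0.00833333° lon, +9·0.00416667° lat → SW at lon -65.15°, lat 1.45417°.
Cell spans 0.00833333° lon × 0.00416667° lat. Centre is SW corner plus half of each.
latitude 1.45625° N, longitude 65.14583° W.

1.45625° N, 65.14583° W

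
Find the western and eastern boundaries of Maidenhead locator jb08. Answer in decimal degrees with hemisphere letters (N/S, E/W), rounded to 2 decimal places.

Field J=9, B=1: +9·20° lon, +1·10° lat → SW at lon 0°, lat -80°.
Square 0, 8: +0·2° lon, +8·1° lat → SW at lon 0°, lat -72°.
Cell spans 2° lon × 1° lat.
west 0.00° E, east 2.00° E.

0.00° E, 2.00° E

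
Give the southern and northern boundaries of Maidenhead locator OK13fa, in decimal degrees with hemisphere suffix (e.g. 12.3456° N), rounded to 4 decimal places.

Field O=14, K=10: +14·20° lon, +10·10° lat → SW at lon 100°, lat 10°.
Square 1, 3: +1·2° lon, +3·1° lat → SW at lon 102°, lat 13°.
Subsquare f=5, a=0: +5·0.0833333° lon, +0·0.0416667° lat → SW at lon 102.417°, lat 13°.
Cell spans 0.0833333° lon × 0.0416667° lat.
south 13.0000° N, north 13.0417° N.

13.0000° N, 13.0417° N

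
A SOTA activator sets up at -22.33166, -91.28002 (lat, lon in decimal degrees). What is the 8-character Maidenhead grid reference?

EG47iq60

Offset from 180°W / 90°S: lon 88.71998°, lat 67.66834°.
Field: 88.71998/20 → 4 → E, 67.66834/10 → 6 → G; chars EG.
Square: 8.71998/2 → 4, 7.66834/1 → 7; chars 47.
Subsquare: 0.71998/0.0833333 → 8 → i, 0.66834/0.0416667 → 16 → q; chars iq.
Extended square: 0.05331/0.00833333 → 6, 0.00167/0.00416667 → 0; chars 60.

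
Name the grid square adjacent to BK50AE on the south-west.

BK40xd

Longitude subsquare a = 0; −1 → -1, wraps to 23 = x, carry into square.
Longitude square 5; −1 → 4.
Latitude subsquare e = 4; −1 → 3 = d.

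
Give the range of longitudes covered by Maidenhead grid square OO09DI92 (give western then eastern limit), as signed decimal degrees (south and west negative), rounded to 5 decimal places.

100.32500, 100.33333

Field O=14, O=14: +14·20° lon, +14·10° lat → SW at lon 100°, lat 50°.
Square 0, 9: +0·2° lon, +9·1° lat → SW at lon 100°, lat 59°.
Subsquare d=3, i=8: +3·0.0833333° lon, +8·0.0416667° lat → SW at lon 100.25°, lat 59.3333°.
Extended square 9, 2: +9·0.00833333° lon, +2·0.00416667° lat → SW at lon 100.325°, lat 59.3417°.
Cell spans 0.00833333° lon × 0.00416667° lat.
west 100.32500, east 100.33333.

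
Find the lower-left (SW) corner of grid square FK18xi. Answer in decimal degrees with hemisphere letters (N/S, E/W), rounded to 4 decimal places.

18.3333° N, 76.0833° W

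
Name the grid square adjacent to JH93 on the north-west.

JH84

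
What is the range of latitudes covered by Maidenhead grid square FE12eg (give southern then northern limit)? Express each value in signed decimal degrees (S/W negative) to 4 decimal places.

-47.7500, -47.7083

Field F=5, E=4: +5·20° lon, +4·10° lat → SW at lon -80°, lat -50°.
Square 1, 2: +1·2° lon, +2·1° lat → SW at lon -78°, lat -48°.
Subsquare e=4, g=6: +4·0.0833333° lon, +6·0.0416667° lat → SW at lon -77.6667°, lat -47.75°.
Cell spans 0.0833333° lon × 0.0416667° lat.
south -47.7500, north -47.7083.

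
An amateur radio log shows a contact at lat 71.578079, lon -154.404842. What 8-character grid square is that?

BQ21tn18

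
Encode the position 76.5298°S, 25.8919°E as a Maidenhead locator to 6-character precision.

Shift to the Maidenhead origin (180°W, 90°S): lon 205.8919, lat 13.4702.
Field (20°×10°, letters A–R): 205.8919/20 → 10 → K, 13.4702/10 → 1 → B; chars KB.
Square (2°×1°, digits 0–9): 5.8919/2 → 2, 3.4702/1 → 3; chars 23.
Subsquare (5′×2.5′, letters a–x): 1.8919/0.0833333 → 22 → w, 0.4702/0.0416667 → 11 → l; chars wl.

KB23wl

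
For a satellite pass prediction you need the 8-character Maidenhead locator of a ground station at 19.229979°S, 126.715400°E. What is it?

PH30is54

Offset from 180°W / 90°S: lon 306.71540°, lat 70.77002°.
Field: lon ⌊306.71540/20⌋ = 15 → P; lat ⌊70.77002/10⌋ = 7 → H.
Square: lon ⌊6.71540/2⌋ = 3; lat ⌊0.77002/1⌋ = 0.
Subsquare: lon ⌊0.71540/0.0833333⌋ = 8 → i; lat ⌊0.77002/0.0416667⌋ = 18 → s.
Extended square: lon ⌊0.04873/0.00833333⌋ = 5; lat ⌊0.02002/0.00416667⌋ = 4.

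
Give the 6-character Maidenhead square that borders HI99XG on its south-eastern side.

Longitude subsquare x = 23; +1 → 24, wraps to 0 = a, carry into square.
Longitude square 9; +1 → 10, wraps to 0, carry into field.
Longitude field H = 7; +1 → 8 = I.
Latitude subsquare g = 6; −1 → 5 = f.

II09af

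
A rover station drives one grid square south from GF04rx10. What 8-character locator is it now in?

Latitude extended square 0; −1 → -1, wraps to 9, carry into subsquare.
Latitude subsquare x = 23; −1 → 22 = w.
The longitude characters are unchanged.

GF04rw19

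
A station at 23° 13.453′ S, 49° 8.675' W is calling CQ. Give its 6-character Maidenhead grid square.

GG56ks

Offset from 180°W / 90°S: lon 130.8554°, lat 66.7758°.
Field (20°×10°, letters A–R): lon ⌊130.8554/20⌋ = 6 → G; lat ⌊66.7758/10⌋ = 6 → G.
Square (2°×1°, digits 0–9): lon ⌊10.8554/2⌋ = 5; lat ⌊6.7758/1⌋ = 6.
Subsquare (5′×2.5′, letters a–x): lon ⌊0.8554/0.0833333⌋ = 10 → k; lat ⌊0.7758/0.0416667⌋ = 18 → s.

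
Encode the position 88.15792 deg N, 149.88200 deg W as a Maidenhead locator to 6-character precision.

Shift to the Maidenhead origin (180°W, 90°S): lon 30.1180, lat 178.1579.
Field (20°×10°, letters A–R): lon ⌊30.1180/20⌋ = 1 → B; lat ⌊178.1579/10⌋ = 17 → R.
Square (2°×1°, digits 0–9): lon ⌊10.1180/2⌋ = 5; lat ⌊8.1579/1⌋ = 8.
Subsquare (5′×2.5′, letters a–x): lon ⌊0.1180/0.0833333⌋ = 1 → b; lat ⌊0.1579/0.0416667⌋ = 3 → d.

BR58bd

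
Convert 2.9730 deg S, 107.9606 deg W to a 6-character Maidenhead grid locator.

DI67aa

Add 180° to longitude and 90° to latitude: 72.0394, 87.0270.
Field: lon ⌊72.0394/20⌋ = 3 → D; lat ⌊87.0270/10⌋ = 8 → I.
Square: lon ⌊12.0394/2⌋ = 6; lat ⌊7.0270/1⌋ = 7.
Subsquare: lon ⌊0.0394/0.0833333⌋ = 0 → a; lat ⌊0.0270/0.0416667⌋ = 0 → a.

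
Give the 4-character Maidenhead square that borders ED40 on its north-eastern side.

ED51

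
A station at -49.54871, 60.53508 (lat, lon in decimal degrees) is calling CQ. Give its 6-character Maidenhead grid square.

ME00gk

Offset from 180°W / 90°S: lon 240.5351°, lat 40.4513°.
Field (20°×10°, letters A–R): 240.5351/20 → 12 → M, 40.4513/10 → 4 → E; chars ME.
Square (2°×1°, digits 0–9): 0.5351/2 → 0, 0.4513/1 → 0; chars 00.
Subsquare (5′×2.5′, letters a–x): 0.5351/0.0833333 → 6 → g, 0.4513/0.0416667 → 10 → k; chars gk.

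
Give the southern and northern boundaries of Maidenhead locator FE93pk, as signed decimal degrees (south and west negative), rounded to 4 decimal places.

-46.5833, -46.5417

Field F=5, E=4: +5·20° lon, +4·10° lat → SW at lon -80°, lat -50°.
Square 9, 3: +9·2° lon, +3·1° lat → SW at lon -62°, lat -47°.
Subsquare p=15, k=10: +15·0.0833333° lon, +10·0.0416667° lat → SW at lon -60.75°, lat -46.5833°.
Cell spans 0.0833333° lon × 0.0416667° lat.
south -46.5833, north -46.5417.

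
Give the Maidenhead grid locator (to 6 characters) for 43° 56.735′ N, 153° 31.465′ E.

Add 180° to longitude and 90° to latitude: 333.5244, 133.9456.
Field (20°×10°, letters A–R): 333.5244/20 → 16 → Q, 133.9456/10 → 13 → N; chars QN.
Square (2°×1°, digits 0–9): 13.5244/2 → 6, 3.9456/1 → 3; chars 63.
Subsquare (5′×2.5′, letters a–x): 1.5244/0.0833333 → 18 → s, 0.9456/0.0416667 → 22 → w; chars sw.

QN63sw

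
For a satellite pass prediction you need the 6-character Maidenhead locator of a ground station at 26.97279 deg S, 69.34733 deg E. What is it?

Shift to the Maidenhead origin (180°W, 90°S): lon 249.3473, lat 63.0272.
Field: lon ⌊249.3473/20⌋ = 12 → M; lat ⌊63.0272/10⌋ = 6 → G.
Square: lon ⌊9.3473/2⌋ = 4; lat ⌊3.0272/1⌋ = 3.
Subsquare: lon ⌊1.3473/0.0833333⌋ = 16 → q; lat ⌊0.0272/0.0416667⌋ = 0 → a.

MG43qa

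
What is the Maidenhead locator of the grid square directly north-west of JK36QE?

JK36pf

Longitude subsquare q = 16; −1 → 15 = p.
Latitude subsquare e = 4; +1 → 5 = f.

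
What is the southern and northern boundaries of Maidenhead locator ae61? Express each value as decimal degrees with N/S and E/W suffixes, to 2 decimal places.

49.00° S, 48.00° S

Field A=0, E=4: +0·20° lon, +4·10° lat → SW at lon -180°, lat -50°.
Square 6, 1: +6·2° lon, +1·1° lat → SW at lon -168°, lat -49°.
Cell spans 2° lon × 1° lat.
south 49.00° S, north 48.00° S.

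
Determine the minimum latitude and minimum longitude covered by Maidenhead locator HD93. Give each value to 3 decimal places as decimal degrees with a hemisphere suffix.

57.000° S, 22.000° W

Field H=7, D=3: +7·20° lon, +3·10° lat → SW at lon -40°, lat -60°.
Square 9, 3: +9·2° lon, +3·1° lat → SW at lon -22°, lat -57°.
latitude 57.000° S, longitude 22.000° W.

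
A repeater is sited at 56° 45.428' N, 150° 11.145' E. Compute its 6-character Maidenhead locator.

QO56cs

Offset from 180°W / 90°S: lon 330.1857°, lat 146.7571°.
Field: 330.1857/20 → 16 → Q, 146.7571/10 → 14 → O; chars QO.
Square: 10.1857/2 → 5, 6.7571/1 → 6; chars 56.
Subsquare: 0.1857/0.0833333 → 2 → c, 0.7571/0.0416667 → 18 → s; chars cs.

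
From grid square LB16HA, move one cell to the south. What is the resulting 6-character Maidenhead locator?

LB15hx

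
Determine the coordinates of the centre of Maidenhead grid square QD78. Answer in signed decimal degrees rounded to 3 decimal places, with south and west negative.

-51.500, 155.000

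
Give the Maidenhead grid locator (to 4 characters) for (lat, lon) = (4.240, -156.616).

BJ14

Shift to the Maidenhead origin (180°W, 90°S): lon 23.38, lat 94.24.
Field (20°×10°, letters A–R): 23.38/20 → 1 → B, 94.24/10 → 9 → J; chars BJ.
Square (2°×1°, digits 0–9): 3.38/2 → 1, 4.24/1 → 4; chars 14.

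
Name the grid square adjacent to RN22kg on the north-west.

Longitude subsquare k = 10; −1 → 9 = j.
Latitude subsquare g = 6; +1 → 7 = h.

RN22jh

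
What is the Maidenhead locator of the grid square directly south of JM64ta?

Latitude subsquare a = 0; −1 → -1, wraps to 23 = x, carry into square.
Latitude square 4; −1 → 3.
The longitude characters are unchanged.

JM63tx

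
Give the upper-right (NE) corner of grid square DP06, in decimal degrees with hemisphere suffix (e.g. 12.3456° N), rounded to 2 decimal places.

Field D=3, P=15: +3·20° lon, +15·10° lat → SW at lon -120°, lat 60°.
Square 0, 6: +0·2° lon, +6·1° lat → SW at lon -120°, lat 66°.
Cell spans 2° lon × 1° lat. NE corner is SW corner plus one full cell.
latitude 67.00° N, longitude 118.00° W.

67.00° N, 118.00° W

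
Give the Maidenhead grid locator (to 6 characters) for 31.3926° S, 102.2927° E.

Add 180° to longitude and 90° to latitude: 282.2927, 58.6074.
Field: lon ⌊282.2927/20⌋ = 14 → O; lat ⌊58.6074/10⌋ = 5 → F.
Square: lon ⌊2.2927/2⌋ = 1; lat ⌊8.6074/1⌋ = 8.
Subsquare: lon ⌊0.2927/0.0833333⌋ = 3 → d; lat ⌊0.6074/0.0416667⌋ = 14 → o.

OF18do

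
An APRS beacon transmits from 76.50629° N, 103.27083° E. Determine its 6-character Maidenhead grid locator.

Add 180° to longitude and 90° to latitude: 283.2708, 166.5063.
Field: lon ⌊283.2708/20⌋ = 14 → O; lat ⌊166.5063/10⌋ = 16 → Q.
Square: lon ⌊3.2708/2⌋ = 1; lat ⌊6.5063/1⌋ = 6.
Subsquare: lon ⌊1.2708/0.0833333⌋ = 15 → p; lat ⌊0.5063/0.0416667⌋ = 12 → m.

OQ16pm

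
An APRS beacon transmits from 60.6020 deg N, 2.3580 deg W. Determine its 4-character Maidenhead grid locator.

IP80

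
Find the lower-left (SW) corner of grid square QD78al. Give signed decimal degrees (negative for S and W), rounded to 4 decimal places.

-51.5417, 154.0000

Field Q=16, D=3: +16·20° lon, +3·10° lat → SW at lon 140°, lat -60°.
Square 7, 8: +7·2° lon, +8·1° lat → SW at lon 154°, lat -52°.
Subsquare a=0, l=11: +0·0.0833333° lon, +11·0.0416667° lat → SW at lon 154°, lat -51.5417°.
latitude -51.5417, longitude 154.0000.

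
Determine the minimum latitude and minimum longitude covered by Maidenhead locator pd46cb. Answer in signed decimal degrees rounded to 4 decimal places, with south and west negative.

Field P=15, D=3: +15·20° lon, +3·10° lat → SW at lon 120°, lat -60°.
Square 4, 6: +4·2° lon, +6·1° lat → SW at lon 128°, lat -54°.
Subsquare c=2, b=1: +2·0.0833333° lon, +1·0.0416667° lat → SW at lon 128.167°, lat -53.9583°.
latitude -53.9583, longitude 128.1667.

-53.9583, 128.1667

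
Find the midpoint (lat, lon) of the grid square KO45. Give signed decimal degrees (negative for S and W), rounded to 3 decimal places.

55.500, 29.000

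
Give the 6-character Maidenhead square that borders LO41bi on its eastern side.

Longitude subsquare b = 1; +1 → 2 = c.
The latitude characters are unchanged.

LO41ci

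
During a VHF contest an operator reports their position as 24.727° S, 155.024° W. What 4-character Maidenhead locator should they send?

BG25

Offset from 180°W / 90°S: lon 24.98°, lat 65.27°.
Field (20°×10°, letters A–R): lon ⌊24.98/20⌋ = 1 → B; lat ⌊65.27/10⌋ = 6 → G.
Square (2°×1°, digits 0–9): lon ⌊4.98/2⌋ = 2; lat ⌊5.27/1⌋ = 5.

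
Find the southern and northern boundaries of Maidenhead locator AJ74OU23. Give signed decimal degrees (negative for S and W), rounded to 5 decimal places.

Field A=0, J=9: +0·20° lon, +9·10° lat → SW at lon -180°, lat 0°.
Square 7, 4: +7·2° lon, +4·1° lat → SW at lon -166°, lat 4°.
Subsquare o=14, u=20: +14·0.0833333° lon, +20·0.0416667° lat → SW at lon -164.833°, lat 4.83333°.
Extended square 2, 3: +2·0.00833333° lon, +3·0.00416667° lat → SW at lon -164.817°, lat 4.84583°.
Cell spans 0.00833333° lon × 0.00416667° lat.
south 4.84583, north 4.85000.

4.84583, 4.85000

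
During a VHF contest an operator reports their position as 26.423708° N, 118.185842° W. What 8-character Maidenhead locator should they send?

Shift to the Maidenhead origin (180°W, 90°S): lon 61.81416, lat 116.42371.
Field: lon ⌊61.81416/20⌋ = 3 → D; lat ⌊116.42371/10⌋ = 11 → L.
Square: lon ⌊1.81416/2⌋ = 0; lat ⌊6.42371/1⌋ = 6.
Subsquare: lon ⌊1.81416/0.0833333⌋ = 21 → v; lat ⌊0.42371/0.0416667⌋ = 10 → k.
Extended square: lon ⌊0.06416/0.00833333⌋ = 7; lat ⌊0.00704/0.00416667⌋ = 1.

DL06vk71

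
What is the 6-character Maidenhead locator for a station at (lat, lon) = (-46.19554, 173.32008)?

Shift to the Maidenhead origin (180°W, 90°S): lon 353.3201, lat 43.8045.
Field (20°×10°, letters A–R): 353.3201/20 → 17 → R, 43.8045/10 → 4 → E; chars RE.
Square (2°×1°, digits 0–9): 13.3201/2 → 6, 3.8045/1 → 3; chars 63.
Subsquare (5′×2.5′, letters a–x): 1.3201/0.0833333 → 15 → p, 0.8045/0.0416667 → 19 → t; chars pt.

RE63pt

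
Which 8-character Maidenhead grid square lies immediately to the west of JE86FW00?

Longitude extended square 0; −1 → -1, wraps to 9, carry into subsquare.
Longitude subsquare f = 5; −1 → 4 = e.
The latitude characters are unchanged.

JE86ew90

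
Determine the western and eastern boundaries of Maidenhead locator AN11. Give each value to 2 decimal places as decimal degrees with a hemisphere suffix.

178.00° W, 176.00° W

Field A=0, N=13: +0·20° lon, +13·10° lat → SW at lon -180°, lat 40°.
Square 1, 1: +1·2° lon, +1·1° lat → SW at lon -178°, lat 41°.
Cell spans 2° lon × 1° lat.
west 178.00° W, east 176.00° W.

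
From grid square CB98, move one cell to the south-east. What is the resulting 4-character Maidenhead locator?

Longitude square 9; +1 → 10, wraps to 0, carry into field.
Longitude field C = 2; +1 → 3 = D.
Latitude square 8; −1 → 7.

DB07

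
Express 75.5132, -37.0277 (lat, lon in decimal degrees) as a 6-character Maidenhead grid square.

HQ15lm

Shift to the Maidenhead origin (180°W, 90°S): lon 142.9723, lat 165.5132.
Field: lon ⌊142.9723/20⌋ = 7 → H; lat ⌊165.5132/10⌋ = 16 → Q.
Square: lon ⌊2.9723/2⌋ = 1; lat ⌊5.5132/1⌋ = 5.
Subsquare: lon ⌊0.9723/0.0833333⌋ = 11 → l; lat ⌊0.5132/0.0416667⌋ = 12 → m.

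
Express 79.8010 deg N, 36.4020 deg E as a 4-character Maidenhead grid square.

KQ89

Add 180° to longitude and 90° to latitude: 216.40, 169.80.
Field (20°×10°, letters A–R): lon ⌊216.40/20⌋ = 10 → K; lat ⌊169.80/10⌋ = 16 → Q.
Square (2°×1°, digits 0–9): lon ⌊16.40/2⌋ = 8; lat ⌊9.80/1⌋ = 9.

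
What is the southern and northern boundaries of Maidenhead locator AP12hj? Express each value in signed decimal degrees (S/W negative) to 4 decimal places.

62.3750, 62.4167

Field A=0, P=15: +0·20° lon, +15·10° lat → SW at lon -180°, lat 60°.
Square 1, 2: +1·2° lon, +2·1° lat → SW at lon -178°, lat 62°.
Subsquare h=7, j=9: +7·0.0833333° lon, +9·0.0416667° lat → SW at lon -177.417°, lat 62.375°.
Cell spans 0.0833333° lon × 0.0416667° lat.
south 62.3750, north 62.4167.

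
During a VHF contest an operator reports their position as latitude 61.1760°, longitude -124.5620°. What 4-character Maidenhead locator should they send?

Shift to the Maidenhead origin (180°W, 90°S): lon 55.44, lat 151.18.
Field: 55.44/20 → 2 → C, 151.18/10 → 15 → P; chars CP.
Square: 15.44/2 → 7, 1.18/1 → 1; chars 71.

CP71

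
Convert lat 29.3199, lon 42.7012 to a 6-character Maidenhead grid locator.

LL19ih

Add 180° to longitude and 90° to latitude: 222.7012, 119.3199.
Field: 222.7012/20 → 11 → L, 119.3199/10 → 11 → L; chars LL.
Square: 2.7012/2 → 1, 9.3199/1 → 9; chars 19.
Subsquare: 0.7012/0.0833333 → 8 → i, 0.3199/0.0416667 → 7 → h; chars ih.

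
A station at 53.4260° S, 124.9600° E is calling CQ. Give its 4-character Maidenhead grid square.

PD26

Offset from 180°W / 90°S: lon 304.96°, lat 36.57°.
Field: lon ⌊304.96/20⌋ = 15 → P; lat ⌊36.57/10⌋ = 3 → D.
Square: lon ⌊4.96/2⌋ = 2; lat ⌊6.57/1⌋ = 6.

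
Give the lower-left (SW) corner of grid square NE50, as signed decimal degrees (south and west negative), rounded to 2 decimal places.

-50.00, 90.00

Field N=13, E=4: +13·20° lon, +4·10° lat → SW at lon 80°, lat -50°.
Square 5, 0: +5·2° lon, +0·1° lat → SW at lon 90°, lat -50°.
latitude -50.00, longitude 90.00.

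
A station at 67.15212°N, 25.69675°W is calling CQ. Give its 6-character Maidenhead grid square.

HP77dd

Offset from 180°W / 90°S: lon 154.3032°, lat 157.1521°.
Field (20°×10°, letters A–R): lon ⌊154.3032/20⌋ = 7 → H; lat ⌊157.1521/10⌋ = 15 → P.
Square (2°×1°, digits 0–9): lon ⌊14.3032/2⌋ = 7; lat ⌊7.1521/1⌋ = 7.
Subsquare (5′×2.5′, letters a–x): lon ⌊0.3032/0.0833333⌋ = 3 → d; lat ⌊0.1521/0.0416667⌋ = 3 → d.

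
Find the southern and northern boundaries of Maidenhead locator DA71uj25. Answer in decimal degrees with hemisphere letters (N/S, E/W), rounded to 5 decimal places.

Field D=3, A=0: +3·20° lon, +0·10° lat → SW at lon -120°, lat -90°.
Square 7, 1: +7·2° lon, +1·1° lat → SW at lon -106°, lat -89°.
Subsquare u=20, j=9: +20·0.0833333° lon, +9·0.0416667° lat → SW at lon -104.333°, lat -88.625°.
Extended square 2, 5: +2·0.00833333° lon, +5·0.00416667° lat → SW at lon -104.317°, lat -88.6042°.
Cell spans 0.00833333° lon × 0.00416667° lat.
south 88.60417° S, north 88.60000° S.

88.60417° S, 88.60000° S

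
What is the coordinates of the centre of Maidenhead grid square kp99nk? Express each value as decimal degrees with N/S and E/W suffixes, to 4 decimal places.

Field K=10, P=15: +10·20° lon, +15·10° lat → SW at lon 20°, lat 60°.
Square 9, 9: +9·2° lon, +9·1° lat → SW at lon 38°, lat 69°.
Subsquare n=13, k=10: +13·0.0833333° lon, +10·0.0416667° lat → SW at lon 39.0833°, lat 69.4167°.
Cell spans 0.0833333° lon × 0.0416667° lat. Centre is SW corner plus half of each.
latitude 69.4375° N, longitude 39.1250° E.

69.4375° N, 39.1250° E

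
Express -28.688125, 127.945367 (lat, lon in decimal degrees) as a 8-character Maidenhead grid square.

Shift to the Maidenhead origin (180°W, 90°S): lon 307.94537, lat 61.31188.
Field (20°×10°, letters A–R): lon ⌊307.94537/20⌋ = 15 → P; lat ⌊61.31188/10⌋ = 6 → G.
Square (2°×1°, digits 0–9): lon ⌊7.94537/2⌋ = 3; lat ⌊1.31188/1⌋ = 1.
Subsquare (5′×2.5′, letters a–x): lon ⌊1.94537/0.0833333⌋ = 23 → x; lat ⌊0.31188/0.0416667⌋ = 7 → h.
Extended square (30″×15″, digits 0–9): lon ⌊0.02870/0.00833333⌋ = 3; lat ⌊0.02021/0.00416667⌋ = 4.

PG31xh34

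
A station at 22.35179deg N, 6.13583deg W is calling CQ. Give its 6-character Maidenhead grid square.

Shift to the Maidenhead origin (180°W, 90°S): lon 173.8642, lat 112.3518.
Field: 173.8642/20 → 8 → I, 112.3518/10 → 11 → L; chars IL.
Square: 13.8642/2 → 6, 2.3518/1 → 2; chars 62.
Subsquare: 1.8642/0.0833333 → 22 → w, 0.3518/0.0416667 → 8 → i; chars wi.

IL62wi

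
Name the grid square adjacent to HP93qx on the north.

HP94qa

Latitude subsquare x = 23; +1 → 24, wraps to 0 = a, carry into square.
Latitude square 3; +1 → 4.
The longitude characters are unchanged.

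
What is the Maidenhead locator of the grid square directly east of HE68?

HE78

Longitude square 6; +1 → 7.
The latitude characters are unchanged.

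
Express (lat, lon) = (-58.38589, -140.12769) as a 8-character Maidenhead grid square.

Shift to the Maidenhead origin (180°W, 90°S): lon 39.87231, lat 31.61411.
Field: lon ⌊39.87231/20⌋ = 1 → B; lat ⌊31.61411/10⌋ = 3 → D.
Square: lon ⌊19.87231/2⌋ = 9; lat ⌊1.61411/1⌋ = 1.
Subsquare: lon ⌊1.87231/0.0833333⌋ = 22 → w; lat ⌊0.61411/0.0416667⌋ = 14 → o.
Extended square: lon ⌊0.03898/0.00833333⌋ = 4; lat ⌊0.03078/0.00416667⌋ = 7.

BD91wo47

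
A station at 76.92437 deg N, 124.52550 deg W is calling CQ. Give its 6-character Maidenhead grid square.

Shift to the Maidenhead origin (180°W, 90°S): lon 55.4745, lat 166.9244.
Field: lon ⌊55.4745/20⌋ = 2 → C; lat ⌊166.9244/10⌋ = 16 → Q.
Square: lon ⌊15.4745/2⌋ = 7; lat ⌊6.9244/1⌋ = 6.
Subsquare: lon ⌊1.4745/0.0833333⌋ = 17 → r; lat ⌊0.9244/0.0416667⌋ = 22 → w.

CQ76rw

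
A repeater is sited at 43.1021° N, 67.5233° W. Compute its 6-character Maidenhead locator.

Shift to the Maidenhead origin (180°W, 90°S): lon 112.4767, lat 133.1021.
Field (20°×10°, letters A–R): lon ⌊112.4767/20⌋ = 5 → F; lat ⌊133.1021/10⌋ = 13 → N.
Square (2°×1°, digits 0–9): lon ⌊12.4767/2⌋ = 6; lat ⌊3.1021/1⌋ = 3.
Subsquare (5′×2.5′, letters a–x): lon ⌊0.4767/0.0833333⌋ = 5 → f; lat ⌊0.1021/0.0416667⌋ = 2 → c.

FN63fc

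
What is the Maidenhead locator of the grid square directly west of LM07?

KM97

Longitude square 0; −1 → -1, wraps to 9, carry into field.
Longitude field L = 11; −1 → 10 = K.
The latitude characters are unchanged.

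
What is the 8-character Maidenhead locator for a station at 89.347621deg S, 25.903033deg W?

HA70bp16

Offset from 180°W / 90°S: lon 154.09697°, lat 0.65238°.
Field (20°×10°, letters A–R): lon ⌊154.09697/20⌋ = 7 → H; lat ⌊0.65238/10⌋ = 0 → A.
Square (2°×1°, digits 0–9): lon ⌊14.09697/2⌋ = 7; lat ⌊0.65238/1⌋ = 0.
Subsquare (5′×2.5′, letters a–x): lon ⌊0.09697/0.0833333⌋ = 1 → b; lat ⌊0.65238/0.0416667⌋ = 15 → p.
Extended square (30″×15″, digits 0–9): lon ⌊0.01363/0.00833333⌋ = 1; lat ⌊0.02738/0.00416667⌋ = 6.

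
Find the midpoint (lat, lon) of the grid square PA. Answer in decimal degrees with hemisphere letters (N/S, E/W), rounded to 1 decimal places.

85.0° S, 130.0° E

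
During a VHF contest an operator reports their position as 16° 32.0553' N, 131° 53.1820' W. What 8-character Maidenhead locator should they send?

Offset from 180°W / 90°S: lon 48.11363°, lat 106.53426°.
Field: lon ⌊48.11363/20⌋ = 2 → C; lat ⌊106.53426/10⌋ = 10 → K.
Square: lon ⌊8.11363/2⌋ = 4; lat ⌊6.53426/1⌋ = 6.
Subsquare: lon ⌊0.11363/0.0833333⌋ = 1 → b; lat ⌊0.53426/0.0416667⌋ = 12 → m.
Extended square: lon ⌊0.03030/0.00833333⌋ = 3; lat ⌊0.03426/0.00416667⌋ = 8.

CK46bm38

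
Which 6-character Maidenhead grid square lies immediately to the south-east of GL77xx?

Longitude subsquare x = 23; +1 → 24, wraps to 0 = a, carry into square.
Longitude square 7; +1 → 8.
Latitude subsquare x = 23; −1 → 22 = w.

GL87aw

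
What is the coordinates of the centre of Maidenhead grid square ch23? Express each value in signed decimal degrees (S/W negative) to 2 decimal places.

-16.50, -135.00

Field C=2, H=7: +2·20° lon, +7·10° lat → SW at lon -140°, lat -20°.
Square 2, 3: +2·2° lon, +3·1° lat → SW at lon -136°, lat -17°.
Cell spans 2° lon × 1° lat. Centre is SW corner plus half of each.
latitude -16.50, longitude -135.00.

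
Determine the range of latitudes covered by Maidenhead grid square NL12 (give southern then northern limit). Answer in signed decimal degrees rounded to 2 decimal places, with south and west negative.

22.00, 23.00

Field N=13, L=11: +13·20° lon, +11·10° lat → SW at lon 80°, lat 20°.
Square 1, 2: +1·2° lon, +2·1° lat → SW at lon 82°, lat 22°.
Cell spans 2° lon × 1° lat.
south 22.00, north 23.00.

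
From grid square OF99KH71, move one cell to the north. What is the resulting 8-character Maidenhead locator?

Latitude extended square 1; +1 → 2.
The longitude characters are unchanged.

OF99kh72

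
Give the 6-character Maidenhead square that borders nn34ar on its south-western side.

NN24xq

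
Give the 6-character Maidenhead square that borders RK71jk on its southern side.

RK71jj

Latitude subsquare k = 10; −1 → 9 = j.
The longitude characters are unchanged.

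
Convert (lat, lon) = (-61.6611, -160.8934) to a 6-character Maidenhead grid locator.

Shift to the Maidenhead origin (180°W, 90°S): lon 19.1066, lat 28.3389.
Field: lon ⌊19.1066/20⌋ = 0 → A; lat ⌊28.3389/10⌋ = 2 → C.
Square: lon ⌊19.1066/2⌋ = 9; lat ⌊8.3389/1⌋ = 8.
Subsquare: lon ⌊1.1066/0.0833333⌋ = 13 → n; lat ⌊0.3389/0.0416667⌋ = 8 → i.

AC98ni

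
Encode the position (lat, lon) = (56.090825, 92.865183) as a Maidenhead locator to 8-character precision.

NO66kc31

Offset from 180°W / 90°S: lon 272.86518°, lat 146.09082°.
Field: lon ⌊272.86518/20⌋ = 13 → N; lat ⌊146.09082/10⌋ = 14 → O.
Square: lon ⌊12.86518/2⌋ = 6; lat ⌊6.09082/1⌋ = 6.
Subsquare: lon ⌊0.86518/0.0833333⌋ = 10 → k; lat ⌊0.09082/0.0416667⌋ = 2 → c.
Extended square: lon ⌊0.03185/0.00833333⌋ = 3; lat ⌊0.00749/0.00416667⌋ = 1.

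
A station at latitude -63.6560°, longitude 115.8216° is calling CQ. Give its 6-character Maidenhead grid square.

OC76vi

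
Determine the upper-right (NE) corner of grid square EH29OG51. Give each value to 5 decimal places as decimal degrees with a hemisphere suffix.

10.74167° S, 94.78333° W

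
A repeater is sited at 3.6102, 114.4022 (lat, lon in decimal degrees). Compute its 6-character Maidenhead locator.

Add 180° to longitude and 90° to latitude: 294.4022, 93.6102.
Field: 294.4022/20 → 14 → O, 93.6102/10 → 9 → J; chars OJ.
Square: 14.4022/2 → 7, 3.6102/1 → 3; chars 73.
Subsquare: 0.4022/0.0833333 → 4 → e, 0.6102/0.0416667 → 14 → o; chars eo.

OJ73eo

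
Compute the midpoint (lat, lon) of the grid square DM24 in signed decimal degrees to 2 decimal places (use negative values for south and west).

34.50, -115.00

Field D=3, M=12: +3·20° lon, +12·10° lat → SW at lon -120°, lat 30°.
Square 2, 4: +2·2° lon, +4·1° lat → SW at lon -116°, lat 34°.
Cell spans 2° lon × 1° lat. Centre is SW corner plus half of each.
latitude 34.50, longitude -115.00.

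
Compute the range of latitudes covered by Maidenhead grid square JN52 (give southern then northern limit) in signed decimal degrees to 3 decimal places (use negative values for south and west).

42.000, 43.000

Field J=9, N=13: +9·20° lon, +13·10° lat → SW at lon 0°, lat 40°.
Square 5, 2: +5·2° lon, +2·1° lat → SW at lon 10°, lat 42°.
Cell spans 2° lon × 1° lat.
south 42.000, north 43.000.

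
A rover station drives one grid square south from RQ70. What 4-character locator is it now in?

RP79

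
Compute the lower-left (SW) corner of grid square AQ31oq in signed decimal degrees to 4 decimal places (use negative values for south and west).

71.6667, -172.8333

Field A=0, Q=16: +0·20° lon, +16·10° lat → SW at lon -180°, lat 70°.
Square 3, 1: +3·2° lon, +1·1° lat → SW at lon -174°, lat 71°.
Subsquare o=14, q=16: +14·0.0833333° lon, +16·0.0416667° lat → SW at lon -172.833°, lat 71.6667°.
latitude 71.6667, longitude -172.8333.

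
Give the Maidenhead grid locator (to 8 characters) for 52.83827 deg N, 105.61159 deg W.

Shift to the Maidenhead origin (180°W, 90°S): lon 74.38841, lat 142.83827.
Field (20°×10°, letters A–R): 74.38841/20 → 3 → D, 142.83827/10 → 14 → O; chars DO.
Square (2°×1°, digits 0–9): 14.38841/2 → 7, 2.83827/1 → 2; chars 72.
Subsquare (5′×2.5′, letters a–x): 0.38841/0.0833333 → 4 → e, 0.83827/0.0416667 → 20 → u; chars eu.
Extended square (30″×15″, digits 0–9): 0.05508/0.00833333 → 6, 0.00494/0.00416667 → 1; chars 61.

DO72eu61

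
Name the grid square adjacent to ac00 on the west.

RC90

Longitude square 0; −1 → -1, wraps to 9, carry into field.
Longitude field A = 0; −1 → -1, wraps to 17 = R, wrapping around the antimeridian.
The latitude characters are unchanged.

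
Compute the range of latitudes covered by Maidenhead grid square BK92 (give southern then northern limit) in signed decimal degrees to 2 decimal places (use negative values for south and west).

12.00, 13.00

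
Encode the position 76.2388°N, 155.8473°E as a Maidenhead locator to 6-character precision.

Shift to the Maidenhead origin (180°W, 90°S): lon 335.8473, lat 166.2388.
Field: lon ⌊335.8473/20⌋ = 16 → Q; lat ⌊166.2388/10⌋ = 16 → Q.
Square: lon ⌊15.8473/2⌋ = 7; lat ⌊6.2388/1⌋ = 6.
Subsquare: lon ⌊1.8473/0.0833333⌋ = 22 → w; lat ⌊0.2388/0.0416667⌋ = 5 → f.

QQ76wf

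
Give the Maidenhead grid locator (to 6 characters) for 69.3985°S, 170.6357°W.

Shift to the Maidenhead origin (180°W, 90°S): lon 9.3643, lat 20.6015.
Field (20°×10°, letters A–R): 9.3643/20 → 0 → A, 20.6015/10 → 2 → C; chars AC.
Square (2°×1°, digits 0–9): 9.3643/2 → 4, 0.6015/1 → 0; chars 40.
Subsquare (5′×2.5′, letters a–x): 1.3643/0.0833333 → 16 → q, 0.6015/0.0416667 → 14 → o; chars qo.

AC40qo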